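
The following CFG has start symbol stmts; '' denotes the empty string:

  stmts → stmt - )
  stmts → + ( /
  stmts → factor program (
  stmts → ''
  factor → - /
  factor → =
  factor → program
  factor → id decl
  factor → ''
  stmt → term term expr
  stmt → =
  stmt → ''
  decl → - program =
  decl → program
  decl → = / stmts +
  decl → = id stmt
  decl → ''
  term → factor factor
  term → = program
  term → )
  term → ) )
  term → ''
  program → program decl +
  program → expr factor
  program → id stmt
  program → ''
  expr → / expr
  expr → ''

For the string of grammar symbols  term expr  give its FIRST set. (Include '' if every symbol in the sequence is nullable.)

{ ), +, -, /, =, id, '' }

Add FIRST(term)\{''} = { ), +, -, /, =, id }; term is nullable, continue.
Add FIRST(expr)\{''} = { / }; expr is nullable, continue.
Every symbol is nullable, so include ''.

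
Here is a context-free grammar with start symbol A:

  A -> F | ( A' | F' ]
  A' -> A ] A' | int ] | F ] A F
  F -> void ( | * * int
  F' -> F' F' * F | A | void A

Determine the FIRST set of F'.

From F' -> F' F' * F: add FIRST(F') = { (, *, void }.
From F' -> A: add FIRST(A) = { (, *, void }.
F' -> void A contributes {void}.
Union: FIRST(F') = { (, *, void }.

{ (, *, void }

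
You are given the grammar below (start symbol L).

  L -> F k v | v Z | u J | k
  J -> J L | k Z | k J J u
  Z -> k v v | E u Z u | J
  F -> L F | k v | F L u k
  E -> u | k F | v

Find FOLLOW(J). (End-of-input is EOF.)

In L -> u J: J is at the end, add FOLLOW(L) = { EOF, k, u, v }.
In J -> J L: add FIRST(L) = { k, u, v }.
In J -> k J J u: add FIRST(J u) = { k }.
In J -> k J J u: add FIRST(u) = { u }.
In Z -> J: J is at the end, add FOLLOW(Z) = { EOF, k, u, v }.
Union: FOLLOW(J) = { EOF, k, u, v }.

{ EOF, k, u, v }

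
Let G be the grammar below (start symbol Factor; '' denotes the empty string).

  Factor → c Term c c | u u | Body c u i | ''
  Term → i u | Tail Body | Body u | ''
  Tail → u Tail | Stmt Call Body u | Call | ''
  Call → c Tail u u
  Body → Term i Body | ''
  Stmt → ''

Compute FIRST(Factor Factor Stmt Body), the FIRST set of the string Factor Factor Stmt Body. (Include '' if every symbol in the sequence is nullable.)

Add FIRST(Factor)\{''} = { c, i, u }; Factor is nullable, continue.
Add FIRST(Factor)\{''} = { c, i, u }; Factor is nullable, continue.
Add FIRST(Stmt)\{''} = {  }; Stmt is nullable, continue.
Add FIRST(Body)\{''} = { c, i, u }; Body is nullable, continue.
Every symbol is nullable, so include ''.

{ c, i, u, '' }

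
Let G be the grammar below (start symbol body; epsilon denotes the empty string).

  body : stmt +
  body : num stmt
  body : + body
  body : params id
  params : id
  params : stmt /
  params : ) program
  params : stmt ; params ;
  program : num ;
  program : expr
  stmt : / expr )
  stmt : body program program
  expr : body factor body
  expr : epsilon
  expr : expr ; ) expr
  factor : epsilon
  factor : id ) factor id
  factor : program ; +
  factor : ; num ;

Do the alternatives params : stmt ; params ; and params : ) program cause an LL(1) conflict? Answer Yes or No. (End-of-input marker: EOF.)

Yes

FIRST(stmt ; params ;) = { ), +, /, id, num } and FIRST() program) = { ) }.
Both contain ), so the two alternatives are not disjoint — LL(1) conflict.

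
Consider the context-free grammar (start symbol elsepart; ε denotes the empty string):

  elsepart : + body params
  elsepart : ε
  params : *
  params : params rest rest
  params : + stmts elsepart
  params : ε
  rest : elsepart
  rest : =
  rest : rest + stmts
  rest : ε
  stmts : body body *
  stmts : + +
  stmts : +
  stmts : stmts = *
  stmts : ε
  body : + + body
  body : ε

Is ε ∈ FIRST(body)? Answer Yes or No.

Yes

body has an ε-production, so body ⇒ ε.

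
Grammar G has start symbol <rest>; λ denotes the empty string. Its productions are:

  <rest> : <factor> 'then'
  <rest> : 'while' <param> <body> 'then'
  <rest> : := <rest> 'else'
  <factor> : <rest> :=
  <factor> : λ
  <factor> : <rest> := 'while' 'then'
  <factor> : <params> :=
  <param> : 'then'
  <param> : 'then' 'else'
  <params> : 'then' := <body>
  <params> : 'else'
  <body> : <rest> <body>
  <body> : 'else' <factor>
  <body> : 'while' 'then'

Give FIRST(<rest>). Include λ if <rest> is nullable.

{ 'else', 'then', 'while', := }

From <rest> : <factor> 'then': <factor> nullable, take FIRST(<factor>) ∪ {'then'} = { 'else', 'then', 'while', := }.
<rest> : 'while' <param> <body> 'then' contributes {'while'}.
<rest> : := <rest> 'else' contributes {:=}.
Union: FIRST(<rest>) = { 'else', 'then', 'while', := }.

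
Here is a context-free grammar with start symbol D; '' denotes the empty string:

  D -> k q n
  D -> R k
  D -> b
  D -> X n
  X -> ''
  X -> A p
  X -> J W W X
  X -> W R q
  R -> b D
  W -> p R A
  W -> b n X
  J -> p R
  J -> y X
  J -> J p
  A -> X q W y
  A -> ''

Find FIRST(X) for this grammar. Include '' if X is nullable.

{ b, p, q, y, '' }

X -> '' contributes ''.
From X -> A p: A nullable, take FIRST(A) ∪ {p} = { b, p, q, y }.
From X -> J W W X: add FIRST(J) = { p, y }.
From X -> W R q: add FIRST(W) = { b, p }.
Union: FIRST(X) = { b, p, q, y, '' }.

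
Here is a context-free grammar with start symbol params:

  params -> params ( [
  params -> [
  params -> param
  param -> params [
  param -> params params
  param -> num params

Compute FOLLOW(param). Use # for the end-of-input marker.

In params -> param: param is at the end, add FOLLOW(params) = { #, (, [, num }.
Union: FOLLOW(param) = { #, (, [, num }.

{ #, (, [, num }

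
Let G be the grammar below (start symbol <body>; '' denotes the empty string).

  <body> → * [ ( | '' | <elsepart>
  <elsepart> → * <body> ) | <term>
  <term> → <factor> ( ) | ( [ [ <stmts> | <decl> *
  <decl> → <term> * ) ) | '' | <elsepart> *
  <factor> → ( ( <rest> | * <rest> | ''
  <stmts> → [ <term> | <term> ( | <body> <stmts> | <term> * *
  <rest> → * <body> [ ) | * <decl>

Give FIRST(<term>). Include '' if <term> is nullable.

{ (, * }

From <term> → <factor> ( ): <factor> nullable, take FIRST(<factor>) ∪ {(} = { (, * }.
<term> → ( [ [ <stmts> contributes {(}.
From <term> → <decl> *: <decl> nullable, take FIRST(<decl>) ∪ {*} = { (, * }.
Union: FIRST(<term>) = { (, * }.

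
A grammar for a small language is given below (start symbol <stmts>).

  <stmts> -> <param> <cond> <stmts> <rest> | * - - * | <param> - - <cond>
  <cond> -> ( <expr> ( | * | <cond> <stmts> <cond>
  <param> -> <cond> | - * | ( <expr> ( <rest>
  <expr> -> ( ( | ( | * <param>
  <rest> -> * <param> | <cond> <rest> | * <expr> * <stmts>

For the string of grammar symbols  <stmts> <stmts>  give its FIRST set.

{ (, *, - }

Add FIRST(<stmts>) = { (, *, - }; <stmts> is not nullable, stop.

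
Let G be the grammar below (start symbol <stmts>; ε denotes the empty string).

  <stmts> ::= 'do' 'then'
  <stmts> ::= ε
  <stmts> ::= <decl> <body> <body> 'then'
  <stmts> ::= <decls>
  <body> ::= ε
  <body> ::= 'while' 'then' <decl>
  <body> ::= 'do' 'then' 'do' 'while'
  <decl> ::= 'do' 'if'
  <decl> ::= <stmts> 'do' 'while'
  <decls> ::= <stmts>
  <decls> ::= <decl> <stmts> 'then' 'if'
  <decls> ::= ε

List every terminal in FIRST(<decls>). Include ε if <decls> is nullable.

From <decls> ::= <stmts>: add FIRST(<stmts>) = { 'do', ε } (including ε since <stmts> is nullable).
From <decls> ::= <decl> <stmts> 'then' 'if': add FIRST(<decl>) = { 'do' }.
<decls> ::= ε contributes ε.
Union: FIRST(<decls>) = { 'do', ε }.

{ 'do', ε }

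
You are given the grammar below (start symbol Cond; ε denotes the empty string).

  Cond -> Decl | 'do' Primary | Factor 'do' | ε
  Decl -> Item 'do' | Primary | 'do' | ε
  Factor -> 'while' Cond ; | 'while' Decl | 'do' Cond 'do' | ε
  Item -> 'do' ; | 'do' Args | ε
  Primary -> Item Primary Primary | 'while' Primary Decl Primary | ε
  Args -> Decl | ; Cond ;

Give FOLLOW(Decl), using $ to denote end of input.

{ $, 'do', 'while', ; }

In Cond -> Decl: Decl is at the end, add FOLLOW(Cond) = { $, 'do', ; }.
In Factor -> 'while' Decl: Decl is at the end, add FOLLOW(Factor) = { 'do' }.
In Primary -> 'while' Primary Decl Primary: add FIRST(Primary)\{ε} = { 'do', 'while' }.
  Since Primary is nullable, also add FOLLOW(Primary) = { $, 'do', 'while', ; }.
In Args -> Decl: Decl is at the end, add FOLLOW(Args) = { $, 'do', 'while', ; }.
Union: FOLLOW(Decl) = { $, 'do', 'while', ; }.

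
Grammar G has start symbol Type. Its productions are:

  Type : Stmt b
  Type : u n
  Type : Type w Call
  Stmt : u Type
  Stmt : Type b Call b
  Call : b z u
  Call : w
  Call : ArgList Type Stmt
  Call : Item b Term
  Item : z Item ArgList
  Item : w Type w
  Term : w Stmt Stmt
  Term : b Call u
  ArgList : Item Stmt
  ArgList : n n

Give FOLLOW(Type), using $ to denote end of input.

Type is the start symbol, so $ ∈ FOLLOW(Type).
In Type : Type w Call: add FIRST(w Call) = { w }.
In Stmt : u Type: Type is at the end, add FOLLOW(Stmt) = { $, b, n, u, w, z }.
In Stmt : Type b Call b: add FIRST(b Call b) = { b }.
In Call : ArgList Type Stmt: add FIRST(Stmt) = { u }.
In Item : w Type w: add FIRST(w) = { w }.
Union: FOLLOW(Type) = { $, b, n, u, w, z }.

{ $, b, n, u, w, z }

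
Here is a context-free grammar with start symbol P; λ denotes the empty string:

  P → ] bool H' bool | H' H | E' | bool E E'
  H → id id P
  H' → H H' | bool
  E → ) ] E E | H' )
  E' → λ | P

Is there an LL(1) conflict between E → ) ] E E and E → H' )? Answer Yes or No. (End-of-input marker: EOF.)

No

FIRST() ] E E) = { ) } and FIRST(H' )) = { bool, id }.
The FIRST sets are disjoint and neither alternative is nullable — no conflict.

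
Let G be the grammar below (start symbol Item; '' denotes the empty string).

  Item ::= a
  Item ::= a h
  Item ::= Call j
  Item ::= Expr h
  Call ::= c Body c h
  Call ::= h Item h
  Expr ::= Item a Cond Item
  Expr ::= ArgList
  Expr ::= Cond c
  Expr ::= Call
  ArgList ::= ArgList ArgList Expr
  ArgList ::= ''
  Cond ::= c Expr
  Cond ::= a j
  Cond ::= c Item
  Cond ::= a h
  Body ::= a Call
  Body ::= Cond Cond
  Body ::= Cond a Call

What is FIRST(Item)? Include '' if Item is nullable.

Item ::= a contributes {a}.
Item ::= a h contributes {a}.
From Item ::= Call j: add FIRST(Call) = { c, h }.
From Item ::= Expr h: Expr nullable, take FIRST(Expr) ∪ {h} = { a, c, h }.
Union: FIRST(Item) = { a, c, h }.

{ a, c, h }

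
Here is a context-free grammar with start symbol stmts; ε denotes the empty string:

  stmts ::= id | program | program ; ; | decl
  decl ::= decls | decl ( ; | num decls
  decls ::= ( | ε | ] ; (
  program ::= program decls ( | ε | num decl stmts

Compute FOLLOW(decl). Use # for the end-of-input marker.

{ #, (, ;, ], id, num }

In stmts ::= decl: decl is at the end, add FOLLOW(stmts) = { #, (, ;, ] }.
In decl ::= decl ( ;: add FIRST(( ;) = { ( }.
In program ::= num decl stmts: add FIRST(stmts)\{ε} = { (, ;, ], id, num }.
  Since stmts is nullable, also add FOLLOW(program) = { #, (, ;, ] }.
Union: FOLLOW(decl) = { #, (, ;, ], id, num }.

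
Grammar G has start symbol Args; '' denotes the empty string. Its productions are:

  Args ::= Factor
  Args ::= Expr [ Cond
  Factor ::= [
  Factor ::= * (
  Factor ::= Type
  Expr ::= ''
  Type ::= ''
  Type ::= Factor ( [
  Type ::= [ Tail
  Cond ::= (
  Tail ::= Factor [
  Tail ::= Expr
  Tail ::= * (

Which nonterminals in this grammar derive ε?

Directly nullable (have an ''-production): Expr, Type.
Tail ::= Expr with every symbol nullable, so Tail is nullable.
Args ::= Factor with every symbol nullable, so Args is nullable.
Factor ::= Type with every symbol nullable, so Factor is nullable.
No other nonterminal has a production whose RHS symbols are all nullable.

{ Args, Expr, Factor, Tail, Type }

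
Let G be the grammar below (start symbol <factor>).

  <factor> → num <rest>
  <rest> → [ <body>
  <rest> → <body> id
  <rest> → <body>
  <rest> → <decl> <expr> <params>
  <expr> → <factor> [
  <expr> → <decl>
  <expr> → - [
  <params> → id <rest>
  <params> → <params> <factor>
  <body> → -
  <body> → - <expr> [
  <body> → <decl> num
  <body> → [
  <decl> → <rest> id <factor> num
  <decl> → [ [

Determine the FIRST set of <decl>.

From <decl> → <rest> id <factor> num: add FIRST(<rest>) = { -, [ }.
<decl> → [ [ contributes {[}.
Union: FIRST(<decl>) = { -, [ }.

{ -, [ }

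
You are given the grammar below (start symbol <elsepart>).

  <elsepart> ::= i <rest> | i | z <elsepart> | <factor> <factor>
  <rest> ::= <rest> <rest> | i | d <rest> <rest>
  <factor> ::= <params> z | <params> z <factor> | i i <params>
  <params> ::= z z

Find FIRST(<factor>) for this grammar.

From <factor> ::= <params> z: add FIRST(<params>) = { z }.
From <factor> ::= <params> z <factor>: add FIRST(<params>) = { z }.
<factor> ::= i i <params> contributes {i}.
Union: FIRST(<factor>) = { i, z }.

{ i, z }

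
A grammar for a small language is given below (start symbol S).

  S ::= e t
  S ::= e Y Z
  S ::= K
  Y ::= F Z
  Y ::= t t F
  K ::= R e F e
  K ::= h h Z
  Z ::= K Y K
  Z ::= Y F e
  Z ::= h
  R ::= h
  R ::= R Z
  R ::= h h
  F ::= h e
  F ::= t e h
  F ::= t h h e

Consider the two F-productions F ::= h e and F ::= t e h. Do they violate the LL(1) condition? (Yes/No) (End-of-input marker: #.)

FIRST(h e) = { h } and FIRST(t e h) = { t }.
The FIRST sets are disjoint and neither alternative is nullable — no conflict.

No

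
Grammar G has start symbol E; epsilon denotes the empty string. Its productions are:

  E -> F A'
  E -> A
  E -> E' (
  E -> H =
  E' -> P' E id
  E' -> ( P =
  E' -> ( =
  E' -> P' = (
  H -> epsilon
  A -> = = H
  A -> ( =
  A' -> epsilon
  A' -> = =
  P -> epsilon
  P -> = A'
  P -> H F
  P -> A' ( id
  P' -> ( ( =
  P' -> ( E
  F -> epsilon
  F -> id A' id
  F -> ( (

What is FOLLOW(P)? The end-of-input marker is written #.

In E' -> ( P =: add FIRST(=) = { = }.
Union: FOLLOW(P) = { = }.

{ = }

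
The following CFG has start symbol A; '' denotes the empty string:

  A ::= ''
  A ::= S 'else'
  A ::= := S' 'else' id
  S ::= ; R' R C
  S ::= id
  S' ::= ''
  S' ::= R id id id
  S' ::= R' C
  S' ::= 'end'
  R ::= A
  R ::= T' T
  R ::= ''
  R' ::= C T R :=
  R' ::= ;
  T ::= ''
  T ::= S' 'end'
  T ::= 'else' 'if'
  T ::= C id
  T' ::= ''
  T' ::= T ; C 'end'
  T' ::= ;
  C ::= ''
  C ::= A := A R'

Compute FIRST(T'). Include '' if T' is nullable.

T' ::= '' contributes ''.
From T' ::= T ; C 'end': T nullable, take FIRST(T) ∪ {;} = { 'else', 'end', :=, ;, id }.
T' ::= ; contributes {;}.
Union: FIRST(T') = { 'else', 'end', :=, ;, id, '' }.

{ 'else', 'end', :=, ;, id, '' }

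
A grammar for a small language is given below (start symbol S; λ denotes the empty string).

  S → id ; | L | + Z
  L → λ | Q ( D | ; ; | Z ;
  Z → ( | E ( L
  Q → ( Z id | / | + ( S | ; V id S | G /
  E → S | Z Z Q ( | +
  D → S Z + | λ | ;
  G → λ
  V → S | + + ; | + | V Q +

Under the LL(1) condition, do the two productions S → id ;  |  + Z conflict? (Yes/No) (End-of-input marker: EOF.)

No

FIRST(id ;) = { id } and FIRST(+ Z) = { + }.
The FIRST sets are disjoint and neither alternative is nullable — no conflict.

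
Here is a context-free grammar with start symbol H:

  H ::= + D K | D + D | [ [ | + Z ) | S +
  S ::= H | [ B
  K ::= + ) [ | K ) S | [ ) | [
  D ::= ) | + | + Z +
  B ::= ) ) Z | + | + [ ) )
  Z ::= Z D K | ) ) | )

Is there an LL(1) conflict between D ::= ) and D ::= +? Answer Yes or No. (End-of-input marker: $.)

No

FIRST()) = { ) } and FIRST(+) = { + }.
The FIRST sets are disjoint and neither alternative is nullable — no conflict.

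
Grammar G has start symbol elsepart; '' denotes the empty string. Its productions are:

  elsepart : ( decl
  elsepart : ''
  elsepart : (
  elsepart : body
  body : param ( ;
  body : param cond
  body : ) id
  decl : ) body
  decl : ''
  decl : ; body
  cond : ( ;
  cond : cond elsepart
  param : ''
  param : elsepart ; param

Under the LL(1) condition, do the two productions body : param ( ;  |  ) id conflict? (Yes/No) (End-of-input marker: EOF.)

Yes

FIRST(param ( ;) = { (, ), ; } and FIRST() id) = { ) }.
Both contain ), so the two alternatives are not disjoint — LL(1) conflict.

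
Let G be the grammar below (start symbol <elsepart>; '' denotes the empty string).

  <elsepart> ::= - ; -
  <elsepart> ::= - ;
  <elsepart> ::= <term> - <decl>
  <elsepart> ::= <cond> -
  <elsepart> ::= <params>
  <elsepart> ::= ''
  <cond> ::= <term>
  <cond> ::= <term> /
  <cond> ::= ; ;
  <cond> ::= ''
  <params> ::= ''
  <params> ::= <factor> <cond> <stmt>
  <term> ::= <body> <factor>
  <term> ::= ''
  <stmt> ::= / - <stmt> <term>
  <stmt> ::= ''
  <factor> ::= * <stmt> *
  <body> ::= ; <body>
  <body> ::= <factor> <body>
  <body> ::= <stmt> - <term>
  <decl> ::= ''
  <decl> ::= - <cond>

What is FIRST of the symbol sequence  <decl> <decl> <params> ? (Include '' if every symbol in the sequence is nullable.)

Add FIRST(<decl>)\{''} = { - }; <decl> is nullable, continue.
Add FIRST(<decl>)\{''} = { - }; <decl> is nullable, continue.
Add FIRST(<params>)\{''} = { * }; <params> is nullable, continue.
Every symbol is nullable, so include ''.

{ *, -, '' }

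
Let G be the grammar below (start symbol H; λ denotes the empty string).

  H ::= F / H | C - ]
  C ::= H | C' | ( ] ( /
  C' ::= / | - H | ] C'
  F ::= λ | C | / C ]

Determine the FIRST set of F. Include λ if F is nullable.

{ (, -, /, ], λ }

F ::= λ contributes λ.
From F ::= C: add FIRST(C) = { (, -, /, ] }.
F ::= / C ] contributes {/}.
Union: FIRST(F) = { (, -, /, ], λ }.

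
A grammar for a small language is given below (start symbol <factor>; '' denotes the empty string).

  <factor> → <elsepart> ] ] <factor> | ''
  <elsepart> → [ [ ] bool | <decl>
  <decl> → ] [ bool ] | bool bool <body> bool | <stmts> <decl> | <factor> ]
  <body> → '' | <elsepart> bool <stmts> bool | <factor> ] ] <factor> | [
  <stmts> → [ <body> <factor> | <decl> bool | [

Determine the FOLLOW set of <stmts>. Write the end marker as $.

{ [, ], bool }

In <decl> → <stmts> <decl>: add FIRST(<decl>) = { [, ], bool }.
In <body> → <elsepart> bool <stmts> bool: add FIRST(bool) = { bool }.
Union: FOLLOW(<stmts>) = { [, ], bool }.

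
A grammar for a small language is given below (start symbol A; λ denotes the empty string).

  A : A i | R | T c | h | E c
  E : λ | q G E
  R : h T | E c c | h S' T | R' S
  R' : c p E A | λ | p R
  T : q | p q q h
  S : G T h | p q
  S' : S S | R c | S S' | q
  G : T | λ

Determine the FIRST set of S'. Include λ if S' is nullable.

{ c, h, p, q }

From S' : S S: add FIRST(S) = { p, q }.
From S' : R c: add FIRST(R) = { c, h, p, q }.
From S' : S S': add FIRST(S) = { p, q }.
S' : q contributes {q}.
Union: FIRST(S') = { c, h, p, q }.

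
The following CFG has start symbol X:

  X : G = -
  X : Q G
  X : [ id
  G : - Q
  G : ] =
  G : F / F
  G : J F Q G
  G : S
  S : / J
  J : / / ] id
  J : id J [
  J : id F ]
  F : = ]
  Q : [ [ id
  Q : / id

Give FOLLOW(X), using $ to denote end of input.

X is the start symbol, so $ ∈ FOLLOW(X).
Union: FOLLOW(X) = { $ }.

{ $ }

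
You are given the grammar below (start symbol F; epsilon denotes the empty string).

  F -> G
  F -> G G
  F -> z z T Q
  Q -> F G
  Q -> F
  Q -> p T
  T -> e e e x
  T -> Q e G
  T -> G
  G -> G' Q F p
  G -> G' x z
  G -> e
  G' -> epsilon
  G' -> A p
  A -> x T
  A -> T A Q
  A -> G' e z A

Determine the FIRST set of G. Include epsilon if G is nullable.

{ e, p, x, z }

From G -> G' Q F p: G' nullable, take FIRST(G') ∪ FIRST(Q) = { e, p, x, z }.
From G -> G' x z: G' nullable, take FIRST(G') ∪ {x} = { e, p, x, z }.
G -> e contributes {e}.
Union: FIRST(G) = { e, p, x, z }.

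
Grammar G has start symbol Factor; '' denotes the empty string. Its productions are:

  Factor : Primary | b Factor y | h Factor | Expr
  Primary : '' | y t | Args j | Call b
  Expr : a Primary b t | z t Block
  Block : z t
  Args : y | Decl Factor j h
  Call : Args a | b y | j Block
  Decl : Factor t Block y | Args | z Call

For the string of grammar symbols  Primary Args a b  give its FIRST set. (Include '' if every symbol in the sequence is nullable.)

Add FIRST(Primary)\{''} = { a, b, h, j, t, y, z }; Primary is nullable, continue.
Add FIRST(Args) = { a, b, h, j, t, y, z }; Args is not nullable, stop.

{ a, b, h, j, t, y, z }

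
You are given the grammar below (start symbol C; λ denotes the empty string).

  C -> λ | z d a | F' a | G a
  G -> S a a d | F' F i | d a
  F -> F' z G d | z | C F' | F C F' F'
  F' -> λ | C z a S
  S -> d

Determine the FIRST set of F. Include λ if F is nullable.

{ a, d, i, z, λ }

From F -> F' z G d: F' nullable, take FIRST(F') ∪ {z} = { a, d, i, z }.
F -> z contributes {z}.
From F -> C F': C, F' nullable, take FIRST(C) ∪ FIRST(F') = { a, d, i, z }; also λ since the whole RHS is nullable.
From F -> F C F' F': F, C, F', F' nullable, take FIRST(F) ∪ FIRST(C) ∪ FIRST(F') ∪ FIRST(F') = { a, d, i, z }; also λ since the whole RHS is nullable.
Union: FIRST(F) = { a, d, i, z, λ }.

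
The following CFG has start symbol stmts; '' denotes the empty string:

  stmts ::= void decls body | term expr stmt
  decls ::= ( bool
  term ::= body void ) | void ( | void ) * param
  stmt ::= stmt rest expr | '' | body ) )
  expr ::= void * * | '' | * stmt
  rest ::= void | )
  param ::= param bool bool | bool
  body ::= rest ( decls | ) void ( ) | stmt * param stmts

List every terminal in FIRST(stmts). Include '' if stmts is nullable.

stmts ::= void decls body contributes {void}.
From stmts ::= term expr stmt: add FIRST(term) = { ), *, void }.
Union: FIRST(stmts) = { ), *, void }.

{ ), *, void }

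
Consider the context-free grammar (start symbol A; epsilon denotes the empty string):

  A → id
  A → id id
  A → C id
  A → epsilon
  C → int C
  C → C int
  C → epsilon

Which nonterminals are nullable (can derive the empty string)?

Directly nullable (have an epsilon-production): A, C.

{ A, C }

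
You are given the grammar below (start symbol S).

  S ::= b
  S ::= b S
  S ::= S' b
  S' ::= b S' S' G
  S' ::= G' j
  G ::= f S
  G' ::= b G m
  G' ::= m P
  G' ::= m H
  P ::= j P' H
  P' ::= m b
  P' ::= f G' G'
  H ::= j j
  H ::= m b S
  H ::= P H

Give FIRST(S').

{ b, m }

S' ::= b S' S' G contributes {b}.
From S' ::= G' j: add FIRST(G') = { b, m }.
Union: FIRST(S') = { b, m }.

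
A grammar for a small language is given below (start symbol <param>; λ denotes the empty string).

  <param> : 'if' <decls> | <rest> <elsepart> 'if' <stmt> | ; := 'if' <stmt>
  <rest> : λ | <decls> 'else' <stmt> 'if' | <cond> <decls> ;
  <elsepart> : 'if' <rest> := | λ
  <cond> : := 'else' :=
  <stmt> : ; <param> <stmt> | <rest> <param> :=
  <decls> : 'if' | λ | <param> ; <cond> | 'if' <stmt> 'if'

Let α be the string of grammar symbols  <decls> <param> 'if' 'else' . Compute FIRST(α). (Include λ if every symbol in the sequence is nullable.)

Add FIRST(<decls>)\{λ} = { 'else', 'if', :=, ; }; <decls> is nullable, continue.
Add FIRST(<param>) = { 'else', 'if', :=, ; }; <param> is not nullable, stop.

{ 'else', 'if', :=, ; }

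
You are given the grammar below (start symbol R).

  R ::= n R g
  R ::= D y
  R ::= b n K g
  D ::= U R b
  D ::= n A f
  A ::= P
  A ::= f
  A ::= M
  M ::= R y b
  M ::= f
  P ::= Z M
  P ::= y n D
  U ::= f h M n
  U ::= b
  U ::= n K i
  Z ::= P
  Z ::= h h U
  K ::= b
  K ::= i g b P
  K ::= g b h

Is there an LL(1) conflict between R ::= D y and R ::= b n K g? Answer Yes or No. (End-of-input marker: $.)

Yes

FIRST(D y) = { b, f, n } and FIRST(b n K g) = { b }.
Both contain b, so the two alternatives are not disjoint — LL(1) conflict.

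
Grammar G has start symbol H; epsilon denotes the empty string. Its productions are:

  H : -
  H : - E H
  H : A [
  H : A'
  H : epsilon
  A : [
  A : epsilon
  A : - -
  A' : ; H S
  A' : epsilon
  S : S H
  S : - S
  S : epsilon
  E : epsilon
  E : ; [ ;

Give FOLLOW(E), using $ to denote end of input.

{ $, -, ;, [ }

In H : - E H: add FIRST(H)\{epsilon} = { -, ;, [ }.
  Since H is nullable, also add FOLLOW(H) = { $, -, ;, [ }.
Union: FOLLOW(E) = { $, -, ;, [ }.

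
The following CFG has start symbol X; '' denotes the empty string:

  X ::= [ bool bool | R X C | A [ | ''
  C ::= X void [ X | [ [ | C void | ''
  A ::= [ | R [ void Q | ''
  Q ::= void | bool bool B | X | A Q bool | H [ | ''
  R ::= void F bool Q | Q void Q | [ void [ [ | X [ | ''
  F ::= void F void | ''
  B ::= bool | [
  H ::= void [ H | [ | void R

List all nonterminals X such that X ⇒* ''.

{ A, C, F, Q, R, X }

Directly nullable (have an ''-production): X, C, A, Q, R, F.
No other nonterminal has a production whose RHS symbols are all nullable.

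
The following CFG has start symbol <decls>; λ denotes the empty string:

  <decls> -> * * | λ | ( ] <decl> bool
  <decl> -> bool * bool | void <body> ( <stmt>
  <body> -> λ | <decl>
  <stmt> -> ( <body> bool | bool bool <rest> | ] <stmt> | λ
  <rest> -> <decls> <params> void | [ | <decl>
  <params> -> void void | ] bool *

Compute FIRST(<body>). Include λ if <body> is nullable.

{ bool, void, λ }

<body> -> λ contributes λ.
From <body> -> <decl>: add FIRST(<decl>) = { bool, void }.
Union: FIRST(<body>) = { bool, void, λ }.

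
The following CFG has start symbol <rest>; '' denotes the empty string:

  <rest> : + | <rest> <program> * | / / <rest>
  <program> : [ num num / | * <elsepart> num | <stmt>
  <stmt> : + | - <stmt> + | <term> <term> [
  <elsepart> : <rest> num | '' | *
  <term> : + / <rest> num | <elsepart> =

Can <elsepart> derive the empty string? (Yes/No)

<elsepart> has an ''-production, so <elsepart> ⇒ ''.

Yes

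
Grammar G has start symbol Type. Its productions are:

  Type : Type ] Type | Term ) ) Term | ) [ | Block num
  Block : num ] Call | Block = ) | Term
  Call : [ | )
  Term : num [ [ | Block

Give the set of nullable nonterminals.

No nonterminal has an empty production or an RHS whose symbols are all nullable.

{ } (none)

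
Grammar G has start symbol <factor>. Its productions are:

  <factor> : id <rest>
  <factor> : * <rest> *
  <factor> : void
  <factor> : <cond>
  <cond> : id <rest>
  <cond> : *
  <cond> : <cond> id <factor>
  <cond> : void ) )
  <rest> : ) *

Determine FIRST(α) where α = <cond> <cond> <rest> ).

Add FIRST(<cond>) = { *, id, void }; <cond> is not nullable, stop.

{ *, id, void }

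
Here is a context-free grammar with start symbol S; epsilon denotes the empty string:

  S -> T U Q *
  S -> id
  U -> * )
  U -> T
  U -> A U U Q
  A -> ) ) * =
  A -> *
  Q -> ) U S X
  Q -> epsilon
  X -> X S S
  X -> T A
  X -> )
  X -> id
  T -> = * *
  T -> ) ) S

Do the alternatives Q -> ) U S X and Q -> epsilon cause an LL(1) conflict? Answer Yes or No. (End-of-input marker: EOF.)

Yes

FIRST() U S X) = { ) } and FIRST(epsilon) = { epsilon }.
The second alternative is nullable and FOLLOW(Q) = { ), *, =, id } shares ) with FIRST of the first — conflict.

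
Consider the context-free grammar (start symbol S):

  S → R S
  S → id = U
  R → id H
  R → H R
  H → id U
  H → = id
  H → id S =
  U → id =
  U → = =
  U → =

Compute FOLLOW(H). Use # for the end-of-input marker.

In R → id H: H is at the end, add FOLLOW(R) = { =, id }.
In R → H R: add FIRST(R) = { =, id }.
Union: FOLLOW(H) = { =, id }.

{ =, id }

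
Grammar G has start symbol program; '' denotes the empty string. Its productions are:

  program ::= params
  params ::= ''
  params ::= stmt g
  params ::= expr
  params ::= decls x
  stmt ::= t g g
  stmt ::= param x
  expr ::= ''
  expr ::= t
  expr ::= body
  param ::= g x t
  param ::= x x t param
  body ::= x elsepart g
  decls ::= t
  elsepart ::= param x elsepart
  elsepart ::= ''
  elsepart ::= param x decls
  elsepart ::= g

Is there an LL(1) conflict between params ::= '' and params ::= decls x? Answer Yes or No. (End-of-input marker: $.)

No

FIRST('') = { '' } and FIRST(decls x) = { t }.
The first is nullable but FOLLOW(params) = { $ } is disjoint from FIRST of the second.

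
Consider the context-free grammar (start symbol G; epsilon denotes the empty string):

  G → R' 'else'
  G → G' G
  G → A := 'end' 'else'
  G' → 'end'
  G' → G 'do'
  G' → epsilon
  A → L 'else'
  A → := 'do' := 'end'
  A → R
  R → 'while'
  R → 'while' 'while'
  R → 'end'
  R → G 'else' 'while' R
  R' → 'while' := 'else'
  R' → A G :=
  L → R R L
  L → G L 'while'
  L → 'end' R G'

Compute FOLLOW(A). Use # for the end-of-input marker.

In G → A := 'end' 'else': add FIRST(:= 'end' 'else') = { := }.
In R' → A G :=: add FIRST(G :=) = { 'end', 'while', := }.
Union: FOLLOW(A) = { 'end', 'while', := }.

{ 'end', 'while', := }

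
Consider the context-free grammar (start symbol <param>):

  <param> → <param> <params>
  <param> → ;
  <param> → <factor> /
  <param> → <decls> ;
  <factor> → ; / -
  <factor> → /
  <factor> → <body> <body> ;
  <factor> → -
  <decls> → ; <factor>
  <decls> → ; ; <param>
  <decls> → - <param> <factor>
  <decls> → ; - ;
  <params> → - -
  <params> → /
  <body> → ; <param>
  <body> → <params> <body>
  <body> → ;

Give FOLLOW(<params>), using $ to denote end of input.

In <param> → <param> <params>: <params> is at the end, add FOLLOW(<param>) = { $, -, /, ; }.
In <body> → <params> <body>: add FIRST(<body>) = { -, /, ; }.
Union: FOLLOW(<params>) = { $, -, /, ; }.

{ $, -, /, ; }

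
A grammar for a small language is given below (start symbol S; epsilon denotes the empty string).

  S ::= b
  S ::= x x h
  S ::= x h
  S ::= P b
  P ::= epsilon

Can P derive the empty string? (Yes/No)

Yes

P has an epsilon-production, so P ⇒ epsilon.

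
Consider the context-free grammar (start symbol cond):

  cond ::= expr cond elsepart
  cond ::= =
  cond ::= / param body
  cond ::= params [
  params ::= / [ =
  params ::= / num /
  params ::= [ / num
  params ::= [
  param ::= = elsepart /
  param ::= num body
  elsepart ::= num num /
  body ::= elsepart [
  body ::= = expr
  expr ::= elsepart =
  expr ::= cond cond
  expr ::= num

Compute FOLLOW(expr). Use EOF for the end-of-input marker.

{ EOF, /, =, [, num }

In cond ::= expr cond elsepart: add FIRST(cond elsepart) = { /, =, [, num }.
In body ::= = expr: expr is at the end, add FOLLOW(body) = { EOF, /, =, [, num }.
Union: FOLLOW(expr) = { EOF, /, =, [, num }.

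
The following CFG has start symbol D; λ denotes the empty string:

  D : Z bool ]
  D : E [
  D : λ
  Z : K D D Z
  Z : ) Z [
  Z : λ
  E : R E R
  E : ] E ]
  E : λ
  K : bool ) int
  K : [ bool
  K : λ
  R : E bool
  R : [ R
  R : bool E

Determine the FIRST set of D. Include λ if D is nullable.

{ ), [, ], bool, λ }

From D : Z bool ]: Z nullable, take FIRST(Z) ∪ {bool} = { ), [, ], bool }.
From D : E [: E nullable, take FIRST(E) ∪ {[} = { [, ], bool }.
D : λ contributes λ.
Union: FIRST(D) = { ), [, ], bool, λ }.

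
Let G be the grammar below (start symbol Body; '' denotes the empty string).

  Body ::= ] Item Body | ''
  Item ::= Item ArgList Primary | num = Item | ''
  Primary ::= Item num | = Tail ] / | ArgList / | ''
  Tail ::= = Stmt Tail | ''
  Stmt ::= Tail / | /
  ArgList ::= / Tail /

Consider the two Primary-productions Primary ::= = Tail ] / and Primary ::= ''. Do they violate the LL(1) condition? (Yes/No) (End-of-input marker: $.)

FIRST(= Tail ] /) = { = } and FIRST('') = { '' }.
The second is nullable but FOLLOW(Primary) = { $, /, ], num } is disjoint from FIRST of the first.

No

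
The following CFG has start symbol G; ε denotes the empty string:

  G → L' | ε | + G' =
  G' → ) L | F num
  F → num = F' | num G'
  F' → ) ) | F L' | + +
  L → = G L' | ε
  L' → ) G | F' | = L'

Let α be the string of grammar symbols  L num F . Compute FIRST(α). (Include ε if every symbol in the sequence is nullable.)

{ =, num }

Add FIRST(L)\{ε} = { = }; L is nullable, continue.
num is a terminal; add {num} and stop.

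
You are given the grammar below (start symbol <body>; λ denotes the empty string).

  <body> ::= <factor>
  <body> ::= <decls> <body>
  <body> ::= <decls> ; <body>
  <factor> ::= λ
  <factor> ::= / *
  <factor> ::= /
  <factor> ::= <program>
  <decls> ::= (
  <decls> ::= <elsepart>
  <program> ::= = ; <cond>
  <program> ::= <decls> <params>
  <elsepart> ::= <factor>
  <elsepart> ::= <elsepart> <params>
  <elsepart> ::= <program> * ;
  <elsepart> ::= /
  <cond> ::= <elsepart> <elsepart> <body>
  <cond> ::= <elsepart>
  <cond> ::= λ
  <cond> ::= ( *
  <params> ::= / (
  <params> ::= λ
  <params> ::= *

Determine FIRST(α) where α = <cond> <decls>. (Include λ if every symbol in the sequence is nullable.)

Add FIRST(<cond>)\{λ} = { (, *, /, ;, = }; <cond> is nullable, continue.
Add FIRST(<decls>)\{λ} = { (, *, /, = }; <decls> is nullable, continue.
Every symbol is nullable, so include λ.

{ (, *, /, ;, =, λ }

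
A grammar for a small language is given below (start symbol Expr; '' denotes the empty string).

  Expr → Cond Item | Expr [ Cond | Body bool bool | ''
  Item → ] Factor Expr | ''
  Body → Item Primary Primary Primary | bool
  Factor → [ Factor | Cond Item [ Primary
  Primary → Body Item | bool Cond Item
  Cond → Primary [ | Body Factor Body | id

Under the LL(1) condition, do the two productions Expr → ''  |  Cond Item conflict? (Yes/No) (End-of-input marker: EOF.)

FIRST('') = { '' } and FIRST(Cond Item) = { ], bool, id }.
The first alternative is nullable and FOLLOW(Expr) = { EOF, [, ], bool, id } shares ] with FIRST of the second — conflict.

Yes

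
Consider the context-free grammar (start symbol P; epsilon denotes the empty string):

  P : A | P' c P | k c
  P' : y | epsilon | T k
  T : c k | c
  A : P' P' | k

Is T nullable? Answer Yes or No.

Nullable nonterminals: A, P, P'.
No production of T has an RHS whose symbols are all nullable, so T is not nullable.

No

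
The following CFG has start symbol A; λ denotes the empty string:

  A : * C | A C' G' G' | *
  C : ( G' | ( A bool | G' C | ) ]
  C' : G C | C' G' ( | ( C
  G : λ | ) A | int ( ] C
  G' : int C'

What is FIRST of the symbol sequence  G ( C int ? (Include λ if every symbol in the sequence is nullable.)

{ (, ), int }

Add FIRST(G)\{λ} = { ), int }; G is nullable, continue.
( is a terminal; add {(} and stop.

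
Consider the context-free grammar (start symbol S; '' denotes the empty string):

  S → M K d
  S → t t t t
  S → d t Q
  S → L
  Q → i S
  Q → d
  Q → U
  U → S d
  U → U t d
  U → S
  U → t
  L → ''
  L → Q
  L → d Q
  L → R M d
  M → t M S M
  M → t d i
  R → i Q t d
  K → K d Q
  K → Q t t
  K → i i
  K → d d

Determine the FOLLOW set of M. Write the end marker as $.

In S → M K d: add FIRST(K d) = { d, i, t }.
In L → R M d: add FIRST(d) = { d }.
In M → t M S M: add FIRST(S M) = { d, i, t }.
In M → t M S M: M is at the end, add FOLLOW(M) = { d, i, t }.
Union: FOLLOW(M) = { d, i, t }.

{ d, i, t }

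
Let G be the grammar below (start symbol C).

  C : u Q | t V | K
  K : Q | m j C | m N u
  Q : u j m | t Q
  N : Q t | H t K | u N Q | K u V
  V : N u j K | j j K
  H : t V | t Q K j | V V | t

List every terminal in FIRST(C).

C : u Q contributes {u}.
C : t V contributes {t}.
From C : K: add FIRST(K) = { m, t, u }.
Union: FIRST(C) = { m, t, u }.

{ m, t, u }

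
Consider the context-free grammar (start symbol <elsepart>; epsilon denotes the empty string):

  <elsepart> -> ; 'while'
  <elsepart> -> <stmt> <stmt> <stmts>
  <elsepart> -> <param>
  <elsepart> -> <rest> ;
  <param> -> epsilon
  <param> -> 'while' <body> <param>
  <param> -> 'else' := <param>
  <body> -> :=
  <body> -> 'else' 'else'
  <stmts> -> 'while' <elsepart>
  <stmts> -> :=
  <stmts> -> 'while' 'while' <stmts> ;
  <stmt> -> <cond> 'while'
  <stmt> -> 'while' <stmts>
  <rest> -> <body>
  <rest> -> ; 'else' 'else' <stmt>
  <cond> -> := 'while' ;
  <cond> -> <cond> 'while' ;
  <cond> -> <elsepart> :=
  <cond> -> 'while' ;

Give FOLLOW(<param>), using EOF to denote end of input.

{ EOF, 'else', 'while', :=, ; }

In <elsepart> -> <param>: <param> is at the end, add FOLLOW(<elsepart>) = { EOF, 'else', 'while', :=, ; }.
In <param> -> 'while' <body> <param>: <param> is at the end, add FOLLOW(<param>) = { EOF, 'else', 'while', :=, ; }.
In <param> -> 'else' := <param>: <param> is at the end, add FOLLOW(<param>) = { EOF, 'else', 'while', :=, ; }.
Union: FOLLOW(<param>) = { EOF, 'else', 'while', :=, ; }.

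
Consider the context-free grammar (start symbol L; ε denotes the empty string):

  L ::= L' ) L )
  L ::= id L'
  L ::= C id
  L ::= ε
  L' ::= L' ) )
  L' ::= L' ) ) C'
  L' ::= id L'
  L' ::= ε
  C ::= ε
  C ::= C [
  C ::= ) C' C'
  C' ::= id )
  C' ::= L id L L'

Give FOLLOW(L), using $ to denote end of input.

L is the start symbol, so $ ∈ FOLLOW(L).
In L ::= L' ) L ): add FIRST()) = { ) }.
In C' ::= L id L L': add FIRST(id L L') = { id }.
In C' ::= L id L L': add FIRST(L')\{ε} = { ), id }.
  Since L' is nullable, also add FOLLOW(C') = { $, ), [, id }.
Union: FOLLOW(L) = { $, ), [, id }.

{ $, ), [, id }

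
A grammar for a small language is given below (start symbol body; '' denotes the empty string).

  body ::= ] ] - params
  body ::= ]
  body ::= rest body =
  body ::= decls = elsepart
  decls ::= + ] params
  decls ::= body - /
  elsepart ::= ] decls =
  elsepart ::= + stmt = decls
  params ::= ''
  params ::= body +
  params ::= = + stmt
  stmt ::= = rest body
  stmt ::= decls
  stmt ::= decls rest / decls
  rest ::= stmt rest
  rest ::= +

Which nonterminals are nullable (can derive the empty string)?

Directly nullable (have an ''-production): params.
No other nonterminal has a production whose RHS symbols are all nullable.

{ params }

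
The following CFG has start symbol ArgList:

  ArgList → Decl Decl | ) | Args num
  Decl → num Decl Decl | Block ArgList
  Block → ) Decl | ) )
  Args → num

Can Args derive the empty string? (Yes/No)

No nonterminal in this grammar is nullable.
No production of Args has an RHS whose symbols are all nullable, so Args is not nullable.

No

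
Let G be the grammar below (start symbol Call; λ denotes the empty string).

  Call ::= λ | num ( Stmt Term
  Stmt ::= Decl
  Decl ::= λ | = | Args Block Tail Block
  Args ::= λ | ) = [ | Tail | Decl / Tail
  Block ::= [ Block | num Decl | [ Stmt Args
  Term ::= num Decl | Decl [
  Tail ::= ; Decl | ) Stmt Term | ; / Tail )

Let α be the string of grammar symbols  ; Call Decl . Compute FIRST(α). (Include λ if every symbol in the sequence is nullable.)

{ ; }

; is a terminal; add {;} and stop.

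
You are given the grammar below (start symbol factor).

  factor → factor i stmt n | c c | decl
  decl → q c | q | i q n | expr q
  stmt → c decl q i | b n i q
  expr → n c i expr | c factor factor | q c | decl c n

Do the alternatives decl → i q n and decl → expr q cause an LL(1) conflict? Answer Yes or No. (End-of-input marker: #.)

Yes

FIRST(i q n) = { i } and FIRST(expr q) = { c, i, n, q }.
Both contain i, so the two alternatives are not disjoint — LL(1) conflict.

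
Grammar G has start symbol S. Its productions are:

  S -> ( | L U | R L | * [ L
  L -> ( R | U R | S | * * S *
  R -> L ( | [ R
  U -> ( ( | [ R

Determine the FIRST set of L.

L -> ( R contributes {(}.
From L -> U R: add FIRST(U) = { (, [ }.
From L -> S: add FIRST(S) = { (, *, [ }.
L -> * * S * contributes {*}.
Union: FIRST(L) = { (, *, [ }.

{ (, *, [ }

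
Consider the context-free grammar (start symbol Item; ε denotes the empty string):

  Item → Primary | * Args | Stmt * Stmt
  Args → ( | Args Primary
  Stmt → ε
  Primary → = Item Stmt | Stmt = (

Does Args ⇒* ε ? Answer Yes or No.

No

Nullable nonterminals: Stmt.
No production of Args has an RHS whose symbols are all nullable, so Args is not nullable.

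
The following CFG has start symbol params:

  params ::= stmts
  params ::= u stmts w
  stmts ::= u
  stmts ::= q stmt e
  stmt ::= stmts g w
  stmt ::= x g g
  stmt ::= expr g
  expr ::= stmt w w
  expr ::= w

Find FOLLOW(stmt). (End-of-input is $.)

In stmts ::= q stmt e: add FIRST(e) = { e }.
In expr ::= stmt w w: add FIRST(w w) = { w }.
Union: FOLLOW(stmt) = { e, w }.

{ e, w }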